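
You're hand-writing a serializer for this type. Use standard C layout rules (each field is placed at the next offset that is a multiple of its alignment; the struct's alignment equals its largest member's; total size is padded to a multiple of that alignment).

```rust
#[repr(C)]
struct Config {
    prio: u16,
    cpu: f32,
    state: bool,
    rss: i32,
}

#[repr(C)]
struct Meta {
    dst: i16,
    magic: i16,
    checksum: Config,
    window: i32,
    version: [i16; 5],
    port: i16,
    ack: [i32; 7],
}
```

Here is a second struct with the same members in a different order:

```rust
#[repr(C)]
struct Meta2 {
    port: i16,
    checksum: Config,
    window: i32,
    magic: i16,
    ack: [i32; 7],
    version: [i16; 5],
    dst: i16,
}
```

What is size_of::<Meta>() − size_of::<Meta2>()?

Config: prio at 0 (size 2, align 2) → ends 2; pad 2 to align 4 for cpu; cpu at 4 (size 4, align 4) → ends 8; state at 8 (size 1, align 1) → ends 9; pad 3 to align 4 for rss; rss at 12 (size 4, align 4) → ends 16; total 16 bytes, alignment 4
dst at 0 (size 2, align 2) → ends 2
magic at 2 (size 2, align 2) → ends 4
checksum at 4 (size 16, align 4) → ends 20
window at 20 (size 4, align 4) → ends 24
version at 24 (size 10, align 2) → ends 34
port at 34 (size 2, align 2) → ends 36
ack at 36 (size 28, align 4) → ends 64
total 64 bytes, alignment 4
— Meta2 —
port at 0 (size 2, align 2) → ends 2
pad 2 to align 4 for checksum
checksum at 4 (size 16, align 4) → ends 20
window at 20 (size 4, align 4) → ends 24
magic at 24 (size 2, align 2) → ends 26
pad 2 to align 4 for ack
ack at 28 (size 28, align 4) → ends 56
version at 56 (size 10, align 2) → ends 66
dst at 66 (size 2, align 2) → ends 68
total 68 bytes, alignment 4
64 − 68 = -4

-4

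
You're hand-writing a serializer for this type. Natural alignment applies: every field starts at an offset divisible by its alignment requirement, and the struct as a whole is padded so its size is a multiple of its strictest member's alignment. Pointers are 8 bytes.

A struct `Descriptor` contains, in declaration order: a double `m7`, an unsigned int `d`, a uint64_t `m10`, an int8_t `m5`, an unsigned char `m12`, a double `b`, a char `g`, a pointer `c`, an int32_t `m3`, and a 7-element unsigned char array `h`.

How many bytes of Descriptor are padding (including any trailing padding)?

22

m7 at 0 (size 8, align 8) → ends 8
d at 8 (size 4, align 4) → ends 12
pad 4 to align 8 for m10
m10 at 16 (size 8, align 8) → ends 24
m5 at 24 (size 1, align 1) → ends 25
m12 at 25 (size 1, align 1) → ends 26
pad 6 to align 8 for b
b at 32 (size 8, align 8) → ends 40
g at 40 (size 1, align 1) → ends 41
pad 7 to align 8 for c
c at 48 (size 8, align 8) → ends 56
m3 at 56 (size 4, align 4) → ends 60
h at 60 (size 7, align 1) → ends 67
tail pad 5 to reach multiple of 8
total 72 bytes, alignment 8
data bytes 50, size 72 → padding 22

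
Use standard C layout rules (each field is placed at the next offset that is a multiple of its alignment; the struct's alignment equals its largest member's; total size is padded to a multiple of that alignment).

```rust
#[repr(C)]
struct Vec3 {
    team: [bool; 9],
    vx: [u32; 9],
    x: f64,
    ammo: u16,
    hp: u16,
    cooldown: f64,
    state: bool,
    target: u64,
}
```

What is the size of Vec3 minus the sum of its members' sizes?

0..9  team  (9B, 1-aligned)
9..12  -- padding (3B)
12..48  vx  (36B, 4-aligned)
48..56  x  (8B, 8-aligned)
56..58  ammo  (2B, 2-aligned)
58..60  hp  (2B, 2-aligned)
60..64  -- padding (4B)
64..72  cooldown  (8B, 8-aligned)
72..73  state  (1B, 1-aligned)
73..80  -- padding (7B)
80..88  target  (8B, 8-aligned)
sizeof = 88, alignof = 8
data bytes 74, size 88 → padding 14

14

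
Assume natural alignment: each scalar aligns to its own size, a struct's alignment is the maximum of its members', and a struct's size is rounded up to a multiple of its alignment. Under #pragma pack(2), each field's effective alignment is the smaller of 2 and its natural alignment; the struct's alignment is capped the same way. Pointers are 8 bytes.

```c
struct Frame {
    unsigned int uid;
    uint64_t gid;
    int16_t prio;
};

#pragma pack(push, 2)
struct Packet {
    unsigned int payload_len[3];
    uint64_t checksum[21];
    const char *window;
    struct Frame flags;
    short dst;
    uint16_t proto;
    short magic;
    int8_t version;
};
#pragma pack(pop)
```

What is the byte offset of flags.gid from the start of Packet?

196

Frame: uid at 0 (size 4, align 4) → ends 4; pad 4 to align 8 for gid; gid at 8 (size 8, align 8) → ends 16; prio at 16 (size 2, align 2) → ends 18; tail pad 6 to reach multiple of 8; total 24 bytes, alignment 8
payload_len at 0 (size 12, align 2) → ends 12
checksum at 12 (size 168, align 2) → ends 180
window at 180 (size 8, align 2) → ends 188
flags at 188 (size 24, align 2) → ends 212
within Frame: gid at 8
188 + 8 = 196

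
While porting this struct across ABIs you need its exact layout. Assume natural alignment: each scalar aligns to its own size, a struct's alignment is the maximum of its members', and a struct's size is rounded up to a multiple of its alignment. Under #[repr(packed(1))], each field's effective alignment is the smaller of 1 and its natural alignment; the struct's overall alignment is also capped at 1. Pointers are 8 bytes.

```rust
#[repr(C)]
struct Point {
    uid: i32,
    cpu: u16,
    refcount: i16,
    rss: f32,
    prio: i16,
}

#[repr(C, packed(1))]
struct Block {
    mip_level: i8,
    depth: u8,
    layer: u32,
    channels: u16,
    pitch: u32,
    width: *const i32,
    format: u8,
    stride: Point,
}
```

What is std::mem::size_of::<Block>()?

Point: @0: uid [4B, align 4] → 4; @4: cpu [2B, align 2] → 6; @6: refcount [2B, align 2] → 8; @8: rss [4B, align 4] → 12; @12: prio [2B, align 2] → 14; +2 tail pad (align 4); size 16, align 4
@0: mip_level [1B, align 1] → 1
@1: depth [1B, align 1] → 2
@2: layer [4B, align 1] → 6
@6: channels [2B, align 1] → 8
@8: pitch [4B, align 1] → 12
@12: width [8B, align 1] → 20
@20: format [1B, align 1] → 21
@21: stride [16B, align 1] → 37
size 37, align 1

37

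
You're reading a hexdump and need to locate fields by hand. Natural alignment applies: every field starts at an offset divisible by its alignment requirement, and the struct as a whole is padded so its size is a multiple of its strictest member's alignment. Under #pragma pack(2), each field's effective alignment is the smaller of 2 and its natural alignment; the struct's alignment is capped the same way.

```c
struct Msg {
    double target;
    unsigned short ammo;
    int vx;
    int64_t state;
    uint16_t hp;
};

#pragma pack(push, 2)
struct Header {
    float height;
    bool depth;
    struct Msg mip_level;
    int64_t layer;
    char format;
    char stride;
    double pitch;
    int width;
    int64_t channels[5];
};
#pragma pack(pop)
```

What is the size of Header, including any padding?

100

Msg: @0: target [8B, align 8] → 8; @8: ammo [2B, align 2] → 10; +2 pad (align 4); @12: vx [4B, align 4] → 16; @16: state [8B, align 8] → 24; @24: hp [2B, align 2] → 26; +6 tail pad (align 8); size 32, align 8
@0: height [4B, align 2] → 4
@4: depth [1B, align 1] → 5
+1 pad (align 2)
@6: mip_level [32B, align 2] → 38
@38: layer [8B, align 2] → 46
@46: format [1B, align 1] → 47
@47: stride [1B, align 1] → 48
@48: pitch [8B, align 2] → 56
@56: width [4B, align 2] → 60
@60: channels [40B, align 2] → 100
size 100, align 2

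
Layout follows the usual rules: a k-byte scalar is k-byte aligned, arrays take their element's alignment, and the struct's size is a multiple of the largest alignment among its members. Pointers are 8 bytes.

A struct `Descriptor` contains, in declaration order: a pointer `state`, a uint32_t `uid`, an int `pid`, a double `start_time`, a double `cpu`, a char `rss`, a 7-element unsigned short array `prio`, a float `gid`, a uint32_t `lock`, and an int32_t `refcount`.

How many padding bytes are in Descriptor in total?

state at 0 (size 8, align 8) → ends 8
uid at 8 (size 4, align 4) → ends 12
pid at 12 (size 4, align 4) → ends 16
start_time at 16 (size 8, align 8) → ends 24
cpu at 24 (size 8, align 8) → ends 32
rss at 32 (size 1, align 1) → ends 33
pad 1 to align 2 for prio
prio at 34 (size 14, align 2) → ends 48
gid at 48 (size 4, align 4) → ends 52
lock at 52 (size 4, align 4) → ends 56
refcount at 56 (size 4, align 4) → ends 60
tail pad 4 to reach multiple of 8
total 64 bytes, alignment 8
data bytes 59, size 64 → padding 5

5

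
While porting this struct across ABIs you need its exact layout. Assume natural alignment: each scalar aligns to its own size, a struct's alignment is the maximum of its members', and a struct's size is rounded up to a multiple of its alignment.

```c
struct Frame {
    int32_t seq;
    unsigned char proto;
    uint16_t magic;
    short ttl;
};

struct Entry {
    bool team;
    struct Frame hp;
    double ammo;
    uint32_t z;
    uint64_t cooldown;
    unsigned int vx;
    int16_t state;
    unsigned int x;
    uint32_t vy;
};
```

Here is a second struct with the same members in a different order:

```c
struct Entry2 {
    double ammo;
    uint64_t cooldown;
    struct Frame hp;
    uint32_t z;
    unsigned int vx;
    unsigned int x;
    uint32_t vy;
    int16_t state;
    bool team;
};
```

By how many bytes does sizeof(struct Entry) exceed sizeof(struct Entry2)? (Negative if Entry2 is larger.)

Frame: @0: seq [4B, align 4] → 4; @4: proto [1B, align 1] → 5; +1 pad (align 2); @6: magic [2B, align 2] → 8; @8: ttl [2B, align 2] → 10; +2 tail pad (align 4); size 12, align 4
@0: team [1B, align 1] → 1
+3 pad (align 4)
@4: hp [12B, align 4] → 16
@16: ammo [8B, align 8] → 24
@24: z [4B, align 4] → 28
+4 pad (align 8)
@32: cooldown [8B, align 8] → 40
@40: vx [4B, align 4] → 44
@44: state [2B, align 2] → 46
+2 pad (align 4)
@48: x [4B, align 4] → 52
@52: vy [4B, align 4] → 56
size 56, align 8
— Entry2 —
@0: ammo [8B, align 8] → 8
@8: cooldown [8B, align 8] → 16
@16: hp [12B, align 4] → 28
@28: z [4B, align 4] → 32
@32: vx [4B, align 4] → 36
@36: x [4B, align 4] → 40
@40: vy [4B, align 4] → 44
@44: state [2B, align 2] → 46
@46: team [1B, align 1] → 47
+1 tail pad (align 8)
size 48, align 8
56 − 48 = 8

8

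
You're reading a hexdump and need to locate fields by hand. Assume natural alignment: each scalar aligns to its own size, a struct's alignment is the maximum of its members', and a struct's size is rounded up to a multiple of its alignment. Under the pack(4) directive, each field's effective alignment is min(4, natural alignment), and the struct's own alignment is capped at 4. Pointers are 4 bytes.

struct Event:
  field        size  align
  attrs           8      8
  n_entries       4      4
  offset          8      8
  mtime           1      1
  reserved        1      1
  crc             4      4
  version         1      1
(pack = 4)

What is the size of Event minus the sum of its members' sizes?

5

0..8  attrs  (8B, 4-aligned)
8..12  n_entries  (4B, 4-aligned)
12..20  offset  (8B, 4-aligned)
20..21  mtime  (1B, 1-aligned)
21..22  reserved  (1B, 1-aligned)
22..24  -- padding (2B)
24..28  crc  (4B, 4-aligned)
28..29  version  (1B, 1-aligned)
29..32  -- tail padding (3B)
sizeof = 32, alignof = 4
data bytes 27, size 32 → padding 5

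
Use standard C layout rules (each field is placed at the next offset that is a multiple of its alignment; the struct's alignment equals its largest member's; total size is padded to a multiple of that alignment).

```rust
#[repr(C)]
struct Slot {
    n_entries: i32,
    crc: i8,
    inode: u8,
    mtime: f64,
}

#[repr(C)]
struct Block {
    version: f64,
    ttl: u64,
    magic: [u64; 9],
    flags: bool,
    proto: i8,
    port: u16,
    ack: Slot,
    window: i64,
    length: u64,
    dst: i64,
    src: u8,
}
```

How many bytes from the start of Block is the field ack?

Slot: 0..4  n_entries  (4B, 4-aligned); 4..5  crc  (1B, 1-aligned); 5..6  inode  (1B, 1-aligned); 6..8  -- padding (2B); 8..16  mtime  (8B, 8-aligned); sizeof = 16, alignof = 8
0..8  version  (8B, 8-aligned)
8..16  ttl  (8B, 8-aligned)
16..88  magic  (72B, 8-aligned)
88..89  flags  (1B, 1-aligned)
89..90  proto  (1B, 1-aligned)
90..92  port  (2B, 2-aligned)
92..96  -- padding (4B)
96..112  ack  (16B, 8-aligned)

96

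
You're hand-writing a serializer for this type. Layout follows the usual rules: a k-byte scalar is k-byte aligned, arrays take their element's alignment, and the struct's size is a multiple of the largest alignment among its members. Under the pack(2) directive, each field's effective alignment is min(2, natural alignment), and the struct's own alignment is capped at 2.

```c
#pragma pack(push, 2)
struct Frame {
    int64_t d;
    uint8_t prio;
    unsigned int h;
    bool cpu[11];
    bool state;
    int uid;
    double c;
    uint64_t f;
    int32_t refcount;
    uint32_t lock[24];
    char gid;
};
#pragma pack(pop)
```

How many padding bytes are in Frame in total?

2

d at 0 (size 8, align 2) → ends 8
prio at 8 (size 1, align 1) → ends 9
pad 1 to align 2 for h
h at 10 (size 4, align 2) → ends 14
cpu at 14 (size 11, align 1) → ends 25
state at 25 (size 1, align 1) → ends 26
uid at 26 (size 4, align 2) → ends 30
c at 30 (size 8, align 2) → ends 38
f at 38 (size 8, align 2) → ends 46
refcount at 46 (size 4, align 2) → ends 50
lock at 50 (size 96, align 2) → ends 146
gid at 146 (size 1, align 1) → ends 147
tail pad 1 to reach multiple of 2
total 148 bytes, alignment 2
data bytes 146, size 148 → padding 2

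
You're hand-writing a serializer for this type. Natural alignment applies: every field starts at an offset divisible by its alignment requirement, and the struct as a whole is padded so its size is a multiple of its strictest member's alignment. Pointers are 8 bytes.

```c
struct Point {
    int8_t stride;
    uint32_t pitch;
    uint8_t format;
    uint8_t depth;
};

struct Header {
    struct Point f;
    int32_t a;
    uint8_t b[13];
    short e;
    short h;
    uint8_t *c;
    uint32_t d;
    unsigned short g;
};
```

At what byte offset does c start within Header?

40

Point: stride at 0 (size 1, align 1) → ends 1; pad 3 to align 4 for pitch; pitch at 4 (size 4, align 4) → ends 8; format at 8 (size 1, align 1) → ends 9; depth at 9 (size 1, align 1) → ends 10; tail pad 2 to reach multiple of 4; total 12 bytes, alignment 4
f at 0 (size 12, align 4) → ends 12
a at 12 (size 4, align 4) → ends 16
b at 16 (size 13, align 1) → ends 29
pad 1 to align 2 for e
e at 30 (size 2, align 2) → ends 32
h at 32 (size 2, align 2) → ends 34
pad 6 to align 8 for c
c at 40 (size 8, align 8) → ends 48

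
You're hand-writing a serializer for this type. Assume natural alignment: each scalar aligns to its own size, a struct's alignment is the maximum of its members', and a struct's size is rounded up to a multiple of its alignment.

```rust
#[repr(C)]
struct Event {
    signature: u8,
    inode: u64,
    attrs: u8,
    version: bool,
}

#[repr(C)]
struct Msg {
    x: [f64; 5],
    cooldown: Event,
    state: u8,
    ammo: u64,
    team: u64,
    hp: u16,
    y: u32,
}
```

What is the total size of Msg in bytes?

96

Event: 0..1  signature  (1B, 1-aligned); 1..8  -- padding (7B); 8..16  inode  (8B, 8-aligned); 16..17  attrs  (1B, 1-aligned); 17..18  version  (1B, 1-aligned); 18..24  -- tail padding (6B); sizeof = 24, alignof = 8
0..40  x  (40B, 8-aligned)
40..64  cooldown  (24B, 8-aligned)
64..65  state  (1B, 1-aligned)
65..72  -- padding (7B)
72..80  ammo  (8B, 8-aligned)
80..88  team  (8B, 8-aligned)
88..90  hp  (2B, 2-aligned)
90..92  -- padding (2B)
92..96  y  (4B, 4-aligned)
sizeof = 96, alignof = 8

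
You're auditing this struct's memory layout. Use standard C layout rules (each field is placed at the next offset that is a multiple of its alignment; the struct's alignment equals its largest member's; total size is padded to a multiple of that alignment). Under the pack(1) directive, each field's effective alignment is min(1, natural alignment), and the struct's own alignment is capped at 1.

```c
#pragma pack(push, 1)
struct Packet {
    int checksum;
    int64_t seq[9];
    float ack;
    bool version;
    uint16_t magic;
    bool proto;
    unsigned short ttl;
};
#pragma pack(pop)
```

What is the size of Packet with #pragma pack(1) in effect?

86

@0: checksum [4B, align 1] → 4
@4: seq [72B, align 1] → 76
@76: ack [4B, align 1] → 80
@80: version [1B, align 1] → 81
@81: magic [2B, align 1] → 83
@83: proto [1B, align 1] → 84
@84: ttl [2B, align 1] → 86
size 86, align 1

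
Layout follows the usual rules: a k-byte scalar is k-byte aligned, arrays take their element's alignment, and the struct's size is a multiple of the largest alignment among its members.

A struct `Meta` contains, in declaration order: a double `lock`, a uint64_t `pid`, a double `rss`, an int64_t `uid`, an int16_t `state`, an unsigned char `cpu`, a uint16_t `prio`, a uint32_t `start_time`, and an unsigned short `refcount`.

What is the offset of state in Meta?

0..8  lock  (8B, 8-aligned)
8..16  pid  (8B, 8-aligned)
16..24  rss  (8B, 8-aligned)
24..32  uid  (8B, 8-aligned)
32..34  state  (2B, 2-aligned)

32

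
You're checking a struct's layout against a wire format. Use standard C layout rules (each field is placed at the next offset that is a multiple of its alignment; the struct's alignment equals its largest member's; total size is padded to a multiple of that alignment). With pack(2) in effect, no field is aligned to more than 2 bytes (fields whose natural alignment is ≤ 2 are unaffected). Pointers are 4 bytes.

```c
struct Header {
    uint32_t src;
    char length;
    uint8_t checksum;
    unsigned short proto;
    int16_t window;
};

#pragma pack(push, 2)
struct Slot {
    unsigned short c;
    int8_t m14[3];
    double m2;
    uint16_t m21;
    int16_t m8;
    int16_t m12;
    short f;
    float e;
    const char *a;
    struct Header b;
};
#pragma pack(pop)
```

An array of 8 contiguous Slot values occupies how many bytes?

336

Header: src at 0 (size 4, align 4) → ends 4; length at 4 (size 1, align 1) → ends 5; checksum at 5 (size 1, align 1) → ends 6; proto at 6 (size 2, align 2) → ends 8; window at 8 (size 2, align 2) → ends 10; tail pad 2 to reach multiple of 4; total 12 bytes, alignment 4
c at 0 (size 2, align 2) → ends 2
m14 at 2 (size 3, align 1) → ends 5
pad 1 to align 2 for m2
m2 at 6 (size 8, align 2) → ends 14
m21 at 14 (size 2, align 2) → ends 16
m8 at 16 (size 2, align 2) → ends 18
m12 at 18 (size 2, align 2) → ends 20
f at 20 (size 2, align 2) → ends 22
e at 22 (size 4, align 2) → ends 26
a at 26 (size 4, align 2) → ends 30
b at 30 (size 12, align 2) → ends 42
total 42 bytes, alignment 2
array of 8: 8 × 42 = 336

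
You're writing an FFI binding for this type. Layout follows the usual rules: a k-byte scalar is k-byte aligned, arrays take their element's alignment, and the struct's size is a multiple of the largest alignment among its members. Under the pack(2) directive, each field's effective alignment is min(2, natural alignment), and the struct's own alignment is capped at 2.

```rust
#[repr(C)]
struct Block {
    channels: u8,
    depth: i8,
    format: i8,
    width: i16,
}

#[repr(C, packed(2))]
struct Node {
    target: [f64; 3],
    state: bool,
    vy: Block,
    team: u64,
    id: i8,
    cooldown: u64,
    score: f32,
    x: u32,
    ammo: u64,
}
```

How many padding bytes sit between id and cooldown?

Block: @0: channels [1B, align 1] → 1; @1: depth [1B, align 1] → 2; @2: format [1B, align 1] → 3; +1 pad (align 2); @4: width [2B, align 2] → 6; size 6, align 2
@0: target [24B, align 2] → 24
@24: state [1B, align 1] → 25
+1 pad (align 2)
@26: vy [6B, align 2] → 32
@32: team [8B, align 2] → 40
@40: id [1B, align 1] → 41
+1 pad (align 2)
@42: cooldown [8B, align 2] → 50

1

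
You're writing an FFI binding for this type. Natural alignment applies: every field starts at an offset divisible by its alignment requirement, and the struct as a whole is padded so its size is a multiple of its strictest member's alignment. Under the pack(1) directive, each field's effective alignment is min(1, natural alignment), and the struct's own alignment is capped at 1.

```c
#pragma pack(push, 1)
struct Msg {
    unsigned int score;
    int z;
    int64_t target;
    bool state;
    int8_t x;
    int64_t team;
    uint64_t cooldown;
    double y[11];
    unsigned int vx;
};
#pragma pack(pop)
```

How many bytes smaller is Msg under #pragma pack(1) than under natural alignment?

10

natural layout:
  score at 0 (size 4, align 4) → ends 4
  z at 4 (size 4, align 4) → ends 8
  target at 8 (size 8, align 8) → ends 16
  state at 16 (size 1, align 1) → ends 17
  x at 17 (size 1, align 1) → ends 18
  pad 6 to align 8 for team
  team at 24 (size 8, align 8) → ends 32
  cooldown at 32 (size 8, align 8) → ends 40
  y at 40 (size 88, align 8) → ends 128
  vx at 128 (size 4, align 4) → ends 132
  tail pad 4 to reach multiple of 8
  total 136 bytes, alignment 8
packed(1) layout:
  score at 0 (size 4, align 1) → ends 4
  z at 4 (size 4, align 1) → ends 8
  target at 8 (size 8, align 1) → ends 16
  state at 16 (size 1, align 1) → ends 17
  x at 17 (size 1, align 1) → ends 18
  team at 18 (size 8, align 1) → ends 26
  cooldown at 26 (size 8, align 1) → ends 34
  y at 34 (size 88, align 1) → ends 122
  vx at 122 (size 4, align 1) → ends 126
  total 126 bytes, alignment 1
136 − 126 = 10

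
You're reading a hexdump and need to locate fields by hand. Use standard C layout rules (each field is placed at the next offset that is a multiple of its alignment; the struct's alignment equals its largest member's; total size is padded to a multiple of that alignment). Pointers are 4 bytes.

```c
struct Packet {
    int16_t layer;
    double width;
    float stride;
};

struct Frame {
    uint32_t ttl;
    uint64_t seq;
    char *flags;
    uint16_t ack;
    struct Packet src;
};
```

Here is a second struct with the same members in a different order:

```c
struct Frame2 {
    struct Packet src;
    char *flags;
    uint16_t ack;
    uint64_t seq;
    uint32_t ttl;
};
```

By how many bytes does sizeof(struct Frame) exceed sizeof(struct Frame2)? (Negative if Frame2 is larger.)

0

Packet: 0..2  layer  (2B, 2-aligned); 2..8  -- padding (6B); 8..16  width  (8B, 8-aligned); 16..20  stride  (4B, 4-aligned); 20..24  -- tail padding (4B); sizeof = 24, alignof = 8
0..4  ttl  (4B, 4-aligned)
4..8  -- padding (4B)
8..16  seq  (8B, 8-aligned)
16..20  flags  (4B, 4-aligned)
20..22  ack  (2B, 2-aligned)
22..24  -- padding (2B)
24..48  src  (24B, 8-aligned)
sizeof = 48, alignof = 8
— Frame2 —
0..24  src  (24B, 8-aligned)
24..28  flags  (4B, 4-aligned)
28..30  ack  (2B, 2-aligned)
30..32  -- padding (2B)
32..40  seq  (8B, 8-aligned)
40..44  ttl  (4B, 4-aligned)
44..48  -- tail padding (4B)
sizeof = 48, alignof = 8
48 − 48 = 0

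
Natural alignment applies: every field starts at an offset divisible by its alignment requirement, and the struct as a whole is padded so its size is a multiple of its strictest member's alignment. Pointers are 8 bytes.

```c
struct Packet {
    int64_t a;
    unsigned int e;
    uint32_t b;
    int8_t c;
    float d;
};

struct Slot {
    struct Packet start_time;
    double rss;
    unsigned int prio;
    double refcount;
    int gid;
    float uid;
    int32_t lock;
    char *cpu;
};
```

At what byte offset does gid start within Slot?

48

Packet: 0..8  a  (8B, 8-aligned); 8..12  e  (4B, 4-aligned); 12..16  b  (4B, 4-aligned); 16..17  c  (1B, 1-aligned); 17..20  -- padding (3B); 20..24  d  (4B, 4-aligned); sizeof = 24, alignof = 8
0..24  start_time  (24B, 8-aligned)
24..32  rss  (8B, 8-aligned)
32..36  prio  (4B, 4-aligned)
36..40  -- padding (4B)
40..48  refcount  (8B, 8-aligned)
48..52  gid  (4B, 4-aligned)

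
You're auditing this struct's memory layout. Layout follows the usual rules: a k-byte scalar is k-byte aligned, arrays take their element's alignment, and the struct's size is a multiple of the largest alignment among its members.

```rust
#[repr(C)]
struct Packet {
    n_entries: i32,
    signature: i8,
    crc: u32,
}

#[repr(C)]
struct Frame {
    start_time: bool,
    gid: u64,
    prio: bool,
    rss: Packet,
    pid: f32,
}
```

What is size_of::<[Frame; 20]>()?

Packet: @0: n_entries [4B, align 4] → 4; @4: signature [1B, align 1] → 5; +3 pad (align 4); @8: crc [4B, align 4] → 12; size 12, align 4
@0: start_time [1B, align 1] → 1
+7 pad (align 8)
@8: gid [8B, align 8] → 16
@16: prio [1B, align 1] → 17
+3 pad (align 4)
@20: rss [12B, align 4] → 32
@32: pid [4B, align 4] → 36
+4 tail pad (align 8)
size 40, align 8
array of 20: 20 × 40 = 800

800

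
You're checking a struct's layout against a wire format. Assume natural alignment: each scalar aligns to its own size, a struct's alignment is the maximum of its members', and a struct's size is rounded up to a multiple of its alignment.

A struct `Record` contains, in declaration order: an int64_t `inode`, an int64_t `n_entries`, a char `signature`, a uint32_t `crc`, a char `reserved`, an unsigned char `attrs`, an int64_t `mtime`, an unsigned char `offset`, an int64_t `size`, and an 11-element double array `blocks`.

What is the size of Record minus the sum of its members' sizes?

16

0..8  inode  (8B, 8-aligned)
8..16  n_entries  (8B, 8-aligned)
16..17  signature  (1B, 1-aligned)
17..20  -- padding (3B)
20..24  crc  (4B, 4-aligned)
24..25  reserved  (1B, 1-aligned)
25..26  attrs  (1B, 1-aligned)
26..32  -- padding (6B)
32..40  mtime  (8B, 8-aligned)
40..41  offset  (1B, 1-aligned)
41..48  -- padding (7B)
48..56  size  (8B, 8-aligned)
56..144  blocks  (88B, 8-aligned)
sizeof = 144, alignof = 8
data bytes 128, size 144 → padding 16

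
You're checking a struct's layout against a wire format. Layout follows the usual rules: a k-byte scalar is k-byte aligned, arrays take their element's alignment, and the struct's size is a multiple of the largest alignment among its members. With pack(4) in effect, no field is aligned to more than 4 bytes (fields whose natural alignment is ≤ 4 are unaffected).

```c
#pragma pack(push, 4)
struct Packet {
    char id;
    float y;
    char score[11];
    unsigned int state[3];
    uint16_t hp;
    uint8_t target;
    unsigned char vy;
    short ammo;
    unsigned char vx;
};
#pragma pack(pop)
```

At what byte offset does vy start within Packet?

@0: id [1B, align 1] → 1
+3 pad (align 4)
@4: y [4B, align 4] → 8
@8: score [11B, align 1] → 19
+1 pad (align 4)
@20: state [12B, align 4] → 32
@32: hp [2B, align 2] → 34
@34: target [1B, align 1] → 35
@35: vy [1B, align 1] → 36

35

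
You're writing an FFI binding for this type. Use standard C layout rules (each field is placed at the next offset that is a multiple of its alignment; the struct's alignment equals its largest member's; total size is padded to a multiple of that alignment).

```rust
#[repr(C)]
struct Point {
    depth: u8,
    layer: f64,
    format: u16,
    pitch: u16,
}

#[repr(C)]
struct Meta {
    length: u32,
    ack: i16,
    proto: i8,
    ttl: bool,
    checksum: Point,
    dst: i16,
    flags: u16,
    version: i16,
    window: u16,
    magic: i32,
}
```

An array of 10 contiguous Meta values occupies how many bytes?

Point: depth at 0 (size 1, align 1) → ends 1; pad 7 to align 8 for layer; layer at 8 (size 8, align 8) → ends 16; format at 16 (size 2, align 2) → ends 18; pitch at 18 (size 2, align 2) → ends 20; tail pad 4 to reach multiple of 8; total 24 bytes, alignment 8
length at 0 (size 4, align 4) → ends 4
ack at 4 (size 2, align 2) → ends 6
proto at 6 (size 1, align 1) → ends 7
ttl at 7 (size 1, align 1) → ends 8
checksum at 8 (size 24, align 8) → ends 32
dst at 32 (size 2, align 2) → ends 34
flags at 34 (size 2, align 2) → ends 36
version at 36 (size 2, align 2) → ends 38
window at 38 (size 2, align 2) → ends 40
magic at 40 (size 4, align 4) → ends 44
tail pad 4 to reach multiple of 8
total 48 bytes, alignment 8
array of 10: 10 × 48 = 480

480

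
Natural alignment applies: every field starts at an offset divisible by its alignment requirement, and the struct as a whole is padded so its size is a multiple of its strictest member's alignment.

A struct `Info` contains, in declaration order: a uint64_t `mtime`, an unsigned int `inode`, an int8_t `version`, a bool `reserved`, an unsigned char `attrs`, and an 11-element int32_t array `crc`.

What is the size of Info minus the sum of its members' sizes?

@0: mtime [8B, align 8] → 8
@8: inode [4B, align 4] → 12
@12: version [1B, align 1] → 13
@13: reserved [1B, align 1] → 14
@14: attrs [1B, align 1] → 15
+1 pad (align 4)
@16: crc [44B, align 4] → 60
+4 tail pad (align 8)
size 64, align 8
data bytes 59, size 64 → padding 5

5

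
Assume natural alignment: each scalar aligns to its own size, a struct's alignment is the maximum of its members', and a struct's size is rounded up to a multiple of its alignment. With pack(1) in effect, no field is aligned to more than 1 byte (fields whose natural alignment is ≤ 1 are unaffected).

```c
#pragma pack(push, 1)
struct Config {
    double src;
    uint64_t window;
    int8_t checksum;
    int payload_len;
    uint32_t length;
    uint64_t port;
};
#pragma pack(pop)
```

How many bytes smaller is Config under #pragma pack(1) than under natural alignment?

7

natural layout:
  0..8  src  (8B, 8-aligned)
  8..16  window  (8B, 8-aligned)
  16..17  checksum  (1B, 1-aligned)
  17..20  -- padding (3B)
  20..24  payload_len  (4B, 4-aligned)
  24..28  length  (4B, 4-aligned)
  28..32  -- padding (4B)
  32..40  port  (8B, 8-aligned)
  sizeof = 40, alignof = 8
packed(1) layout:
  0..8  src  (8B, 1-aligned)
  8..16  window  (8B, 1-aligned)
  16..17  checksum  (1B, 1-aligned)
  17..21  payload_len  (4B, 1-aligned)
  21..25  length  (4B, 1-aligned)
  25..33  port  (8B, 1-aligned)
  sizeof = 33, alignof = 1
40 − 33 = 7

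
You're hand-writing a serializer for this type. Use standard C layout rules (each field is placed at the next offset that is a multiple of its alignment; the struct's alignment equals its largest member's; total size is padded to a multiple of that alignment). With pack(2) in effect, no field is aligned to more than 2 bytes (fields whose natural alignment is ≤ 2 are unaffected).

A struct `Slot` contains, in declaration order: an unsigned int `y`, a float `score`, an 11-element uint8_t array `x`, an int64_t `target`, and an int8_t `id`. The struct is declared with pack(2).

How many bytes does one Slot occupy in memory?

30

@0: y [4B, align 2] → 4
@4: score [4B, align 2] → 8
@8: x [11B, align 1] → 19
+1 pad (align 2)
@20: target [8B, align 2] → 28
@28: id [1B, align 1] → 29
+1 tail pad (align 2)
size 30, align 2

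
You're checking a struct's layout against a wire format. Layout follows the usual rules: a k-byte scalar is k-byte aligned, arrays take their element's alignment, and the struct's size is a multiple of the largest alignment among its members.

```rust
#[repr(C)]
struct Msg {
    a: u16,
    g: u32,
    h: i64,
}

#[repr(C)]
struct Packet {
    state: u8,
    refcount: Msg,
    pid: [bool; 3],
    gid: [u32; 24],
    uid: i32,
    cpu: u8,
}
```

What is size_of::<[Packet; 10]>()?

1360

Msg: @0: a [2B, align 2] → 2; +2 pad (align 4); @4: g [4B, align 4] → 8; @8: h [8B, align 8] → 16; size 16, align 8
@0: state [1B, align 1] → 1
+7 pad (align 8)
@8: refcount [16B, align 8] → 24
@24: pid [3B, align 1] → 27
+1 pad (align 4)
@28: gid [96B, align 4] → 124
@124: uid [4B, align 4] → 128
@128: cpu [1B, align 1] → 129
+7 tail pad (align 8)
size 136, align 8
array of 10: 10 × 136 = 1360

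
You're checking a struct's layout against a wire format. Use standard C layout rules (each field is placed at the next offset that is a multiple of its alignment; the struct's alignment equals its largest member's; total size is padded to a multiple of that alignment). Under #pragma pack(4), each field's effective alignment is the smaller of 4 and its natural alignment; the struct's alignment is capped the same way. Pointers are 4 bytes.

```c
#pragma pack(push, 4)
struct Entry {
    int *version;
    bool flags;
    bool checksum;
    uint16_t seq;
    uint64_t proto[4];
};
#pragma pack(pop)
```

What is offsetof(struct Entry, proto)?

@0: version [4B, align 4] → 4
@4: flags [1B, align 1] → 5
@5: checksum [1B, align 1] → 6
@6: seq [2B, align 2] → 8
@8: proto [32B, align 4] → 40

8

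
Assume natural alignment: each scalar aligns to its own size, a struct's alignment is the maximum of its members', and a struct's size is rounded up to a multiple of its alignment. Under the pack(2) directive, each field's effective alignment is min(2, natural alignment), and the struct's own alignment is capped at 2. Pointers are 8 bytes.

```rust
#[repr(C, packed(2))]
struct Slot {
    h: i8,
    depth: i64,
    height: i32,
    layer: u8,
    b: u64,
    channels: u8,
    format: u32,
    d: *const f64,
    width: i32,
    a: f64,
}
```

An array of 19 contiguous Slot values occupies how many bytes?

0..1  h  (1B, 1-aligned)
1..2  -- padding (1B)
2..10  depth  (8B, 2-aligned)
10..14  height  (4B, 2-aligned)
14..15  layer  (1B, 1-aligned)
15..16  -- padding (1B)
16..24  b  (8B, 2-aligned)
24..25  channels  (1B, 1-aligned)
25..26  -- padding (1B)
26..30  format  (4B, 2-aligned)
30..38  d  (8B, 2-aligned)
38..42  width  (4B, 2-aligned)
42..50  a  (8B, 2-aligned)
sizeof = 50, alignof = 2
array of 19: 19 × 50 = 950

950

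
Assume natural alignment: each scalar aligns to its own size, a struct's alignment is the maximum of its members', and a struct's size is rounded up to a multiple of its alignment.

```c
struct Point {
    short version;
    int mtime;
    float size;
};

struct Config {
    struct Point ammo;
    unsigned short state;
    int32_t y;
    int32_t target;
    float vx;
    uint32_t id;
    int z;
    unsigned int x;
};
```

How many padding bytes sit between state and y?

Point: version at 0 (size 2, align 2) → ends 2; pad 2 to align 4 for mtime; mtime at 4 (size 4, align 4) → ends 8; size at 8 (size 4, align 4) → ends 12; total 12 bytes, alignment 4
ammo at 0 (size 12, align 4) → ends 12
state at 12 (size 2, align 2) → ends 14
pad 2 to align 4 for y
y at 16 (size 4, align 4) → ends 20

2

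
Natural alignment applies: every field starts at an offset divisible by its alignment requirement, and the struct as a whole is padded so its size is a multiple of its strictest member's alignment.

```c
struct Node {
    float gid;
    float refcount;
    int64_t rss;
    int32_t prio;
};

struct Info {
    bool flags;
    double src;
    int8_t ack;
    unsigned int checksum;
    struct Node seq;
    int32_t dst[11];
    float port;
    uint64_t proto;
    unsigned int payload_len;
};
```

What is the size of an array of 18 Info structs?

2016

Node: @0: gid [4B, align 4] → 4; @4: refcount [4B, align 4] → 8; @8: rss [8B, align 8] → 16; @16: prio [4B, align 4] → 20; +4 tail pad (align 8); size 24, align 8
@0: flags [1B, align 1] → 1
+7 pad (align 8)
@8: src [8B, align 8] → 16
@16: ack [1B, align 1] → 17
+3 pad (align 4)
@20: checksum [4B, align 4] → 24
@24: seq [24B, align 8] → 48
@48: dst [44B, align 4] → 92
@92: port [4B, align 4] → 96
@96: proto [8B, align 8] → 104
@104: payload_len [4B, align 4] → 108
+4 tail pad (align 8)
size 112, align 8
array of 18: 18 × 112 = 2016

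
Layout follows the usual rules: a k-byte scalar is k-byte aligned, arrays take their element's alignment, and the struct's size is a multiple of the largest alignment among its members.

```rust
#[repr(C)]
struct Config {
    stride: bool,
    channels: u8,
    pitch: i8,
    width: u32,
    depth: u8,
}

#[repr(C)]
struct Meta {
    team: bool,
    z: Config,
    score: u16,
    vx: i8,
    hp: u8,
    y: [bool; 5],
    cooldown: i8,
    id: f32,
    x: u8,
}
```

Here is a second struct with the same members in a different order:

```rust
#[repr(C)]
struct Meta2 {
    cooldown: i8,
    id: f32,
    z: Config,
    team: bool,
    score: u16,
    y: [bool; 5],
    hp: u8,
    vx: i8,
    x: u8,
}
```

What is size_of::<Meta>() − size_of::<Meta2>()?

Config: @0: stride [1B, align 1] → 1; @1: channels [1B, align 1] → 2; @2: pitch [1B, align 1] → 3; +1 pad (align 4); @4: width [4B, align 4] → 8; @8: depth [1B, align 1] → 9; +3 tail pad (align 4); size 12, align 4
@0: team [1B, align 1] → 1
+3 pad (align 4)
@4: z [12B, align 4] → 16
@16: score [2B, align 2] → 18
@18: vx [1B, align 1] → 19
@19: hp [1B, align 1] → 20
@20: y [5B, align 1] → 25
@25: cooldown [1B, align 1] → 26
+2 pad (align 4)
@28: id [4B, align 4] → 32
@32: x [1B, align 1] → 33
+3 tail pad (align 4)
size 36, align 4
— Meta2 —
@0: cooldown [1B, align 1] → 1
+3 pad (align 4)
@4: id [4B, align 4] → 8
@8: z [12B, align 4] → 20
@20: team [1B, align 1] → 21
+1 pad (align 2)
@22: score [2B, align 2] → 24
@24: y [5B, align 1] → 29
@29: hp [1B, align 1] → 30
@30: vx [1B, align 1] → 31
@31: x [1B, align 1] → 32
size 32, align 4
36 − 32 = 4

4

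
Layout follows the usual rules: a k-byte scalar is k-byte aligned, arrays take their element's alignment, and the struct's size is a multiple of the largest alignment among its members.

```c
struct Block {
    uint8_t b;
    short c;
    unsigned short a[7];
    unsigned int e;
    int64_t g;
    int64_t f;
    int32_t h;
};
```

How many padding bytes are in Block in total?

7

b at 0 (size 1, align 1) → ends 1
pad 1 to align 2 for c
c at 2 (size 2, align 2) → ends 4
a at 4 (size 14, align 2) → ends 18
pad 2 to align 4 for e
e at 20 (size 4, align 4) → ends 24
g at 24 (size 8, align 8) → ends 32
f at 32 (size 8, align 8) → ends 40
h at 40 (size 4, align 4) → ends 44
tail pad 4 to reach multiple of 8
total 48 bytes, alignment 8
data bytes 41, size 48 → padding 7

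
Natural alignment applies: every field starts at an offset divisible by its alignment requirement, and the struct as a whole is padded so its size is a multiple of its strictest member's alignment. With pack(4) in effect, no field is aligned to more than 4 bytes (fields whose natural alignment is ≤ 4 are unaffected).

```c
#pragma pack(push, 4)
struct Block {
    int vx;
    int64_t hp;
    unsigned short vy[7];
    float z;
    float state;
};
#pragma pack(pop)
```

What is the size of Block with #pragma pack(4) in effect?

@0: vx [4B, align 4] → 4
@4: hp [8B, align 4] → 12
@12: vy [14B, align 2] → 26
+2 pad (align 4)
@28: z [4B, align 4] → 32
@32: state [4B, align 4] → 36
size 36, align 4

36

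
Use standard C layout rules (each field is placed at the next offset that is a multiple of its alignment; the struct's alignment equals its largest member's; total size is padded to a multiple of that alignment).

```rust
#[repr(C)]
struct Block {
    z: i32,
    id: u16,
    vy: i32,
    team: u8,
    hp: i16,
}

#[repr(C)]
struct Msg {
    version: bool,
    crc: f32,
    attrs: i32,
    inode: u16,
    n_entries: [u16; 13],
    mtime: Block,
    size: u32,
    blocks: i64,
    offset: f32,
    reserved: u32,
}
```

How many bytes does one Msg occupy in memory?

Block: @0: z [4B, align 4] → 4; @4: id [2B, align 2] → 6; +2 pad (align 4); @8: vy [4B, align 4] → 12; @12: team [1B, align 1] → 13; +1 pad (align 2); @14: hp [2B, align 2] → 16; size 16, align 4
@0: version [1B, align 1] → 1
+3 pad (align 4)
@4: crc [4B, align 4] → 8
@8: attrs [4B, align 4] → 12
@12: inode [2B, align 2] → 14
@14: n_entries [26B, align 2] → 40
@40: mtime [16B, align 4] → 56
@56: size [4B, align 4] → 60
+4 pad (align 8)
@64: blocks [8B, align 8] → 72
@72: offset [4B, align 4] → 76
@76: reserved [4B, align 4] → 80
size 80, align 8

80 bytes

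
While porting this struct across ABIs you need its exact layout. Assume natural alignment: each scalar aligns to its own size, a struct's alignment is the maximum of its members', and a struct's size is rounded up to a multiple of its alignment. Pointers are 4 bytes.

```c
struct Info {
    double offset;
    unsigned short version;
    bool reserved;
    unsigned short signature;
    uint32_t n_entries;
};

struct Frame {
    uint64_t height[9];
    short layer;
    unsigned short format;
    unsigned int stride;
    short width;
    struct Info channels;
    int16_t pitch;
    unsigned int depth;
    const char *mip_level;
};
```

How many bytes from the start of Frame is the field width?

Info: 0..8  offset  (8B, 8-aligned); 8..10  version  (2B, 2-aligned); 10..11  reserved  (1B, 1-aligned); 11..12  -- padding (1B); 12..14  signature  (2B, 2-aligned); 14..16  -- padding (2B); 16..20  n_entries  (4B, 4-aligned); 20..24  -- tail padding (4B); sizeof = 24, alignof = 8
0..72  height  (72B, 8-aligned)
72..74  layer  (2B, 2-aligned)
74..76  format  (2B, 2-aligned)
76..80  stride  (4B, 4-aligned)
80..82  width  (2B, 2-aligned)

80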